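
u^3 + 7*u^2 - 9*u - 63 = (u - 3)*(u + 3)*(u + 7)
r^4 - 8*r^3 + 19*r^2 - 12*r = r*(r - 4)*(r - 3)*(r - 1)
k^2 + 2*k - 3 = (k - 1)*(k + 3)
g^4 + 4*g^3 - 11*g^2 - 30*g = g*(g - 3)*(g + 2)*(g + 5)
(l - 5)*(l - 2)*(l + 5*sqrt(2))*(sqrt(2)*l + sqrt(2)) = sqrt(2)*l^4 - 6*sqrt(2)*l^3 + 10*l^3 - 60*l^2 + 3*sqrt(2)*l^2 + 10*sqrt(2)*l + 30*l + 100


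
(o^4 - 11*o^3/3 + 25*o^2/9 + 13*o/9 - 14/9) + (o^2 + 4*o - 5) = o^4 - 11*o^3/3 + 34*o^2/9 + 49*o/9 - 59/9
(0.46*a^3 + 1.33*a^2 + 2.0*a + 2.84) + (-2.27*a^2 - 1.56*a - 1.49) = 0.46*a^3 - 0.94*a^2 + 0.44*a + 1.35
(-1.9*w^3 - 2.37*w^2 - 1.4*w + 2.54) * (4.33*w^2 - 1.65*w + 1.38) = -8.227*w^5 - 7.1271*w^4 - 4.7735*w^3 + 10.0376*w^2 - 6.123*w + 3.5052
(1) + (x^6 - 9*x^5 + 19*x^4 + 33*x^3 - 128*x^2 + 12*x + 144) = x^6 - 9*x^5 + 19*x^4 + 33*x^3 - 128*x^2 + 12*x + 145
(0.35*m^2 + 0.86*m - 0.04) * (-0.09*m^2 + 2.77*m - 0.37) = -0.0315*m^4 + 0.8921*m^3 + 2.2563*m^2 - 0.429*m + 0.0148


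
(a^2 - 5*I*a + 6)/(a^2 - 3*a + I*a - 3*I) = (a - 6*I)/(a - 3)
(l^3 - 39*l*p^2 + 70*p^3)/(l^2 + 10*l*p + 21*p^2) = (l^2 - 7*l*p + 10*p^2)/(l + 3*p)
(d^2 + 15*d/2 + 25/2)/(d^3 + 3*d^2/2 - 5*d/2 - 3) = (2*d^2 + 15*d + 25)/(2*d^3 + 3*d^2 - 5*d - 6)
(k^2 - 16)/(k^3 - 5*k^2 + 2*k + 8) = (k + 4)/(k^2 - k - 2)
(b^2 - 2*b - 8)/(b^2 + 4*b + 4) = (b - 4)/(b + 2)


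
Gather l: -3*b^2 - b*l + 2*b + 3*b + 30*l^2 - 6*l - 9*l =-3*b^2 + 5*b + 30*l^2 + l*(-b - 15)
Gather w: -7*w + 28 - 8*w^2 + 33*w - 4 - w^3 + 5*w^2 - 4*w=-w^3 - 3*w^2 + 22*w + 24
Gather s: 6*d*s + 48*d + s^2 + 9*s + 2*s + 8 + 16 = 48*d + s^2 + s*(6*d + 11) + 24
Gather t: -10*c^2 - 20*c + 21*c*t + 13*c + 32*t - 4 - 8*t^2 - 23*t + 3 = -10*c^2 - 7*c - 8*t^2 + t*(21*c + 9) - 1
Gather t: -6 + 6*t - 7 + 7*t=13*t - 13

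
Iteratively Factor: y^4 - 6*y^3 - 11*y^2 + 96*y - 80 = (y - 5)*(y^3 - y^2 - 16*y + 16) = (y - 5)*(y - 4)*(y^2 + 3*y - 4) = (y - 5)*(y - 4)*(y + 4)*(y - 1)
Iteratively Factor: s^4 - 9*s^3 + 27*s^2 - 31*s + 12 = (s - 3)*(s^3 - 6*s^2 + 9*s - 4) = (s - 3)*(s - 1)*(s^2 - 5*s + 4) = (s - 4)*(s - 3)*(s - 1)*(s - 1)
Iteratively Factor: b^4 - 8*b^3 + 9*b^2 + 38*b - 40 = (b + 2)*(b^3 - 10*b^2 + 29*b - 20) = (b - 5)*(b + 2)*(b^2 - 5*b + 4) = (b - 5)*(b - 1)*(b + 2)*(b - 4)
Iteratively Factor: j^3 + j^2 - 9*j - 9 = (j + 1)*(j^2 - 9) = (j + 1)*(j + 3)*(j - 3)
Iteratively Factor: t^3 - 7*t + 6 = (t - 1)*(t^2 + t - 6) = (t - 2)*(t - 1)*(t + 3)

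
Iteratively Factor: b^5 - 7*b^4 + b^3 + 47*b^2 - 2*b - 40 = (b - 4)*(b^4 - 3*b^3 - 11*b^2 + 3*b + 10) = (b - 4)*(b + 1)*(b^3 - 4*b^2 - 7*b + 10) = (b - 4)*(b - 1)*(b + 1)*(b^2 - 3*b - 10) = (b - 5)*(b - 4)*(b - 1)*(b + 1)*(b + 2)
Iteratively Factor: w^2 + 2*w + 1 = (w + 1)*(w + 1)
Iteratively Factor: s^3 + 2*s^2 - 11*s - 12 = (s - 3)*(s^2 + 5*s + 4) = (s - 3)*(s + 4)*(s + 1)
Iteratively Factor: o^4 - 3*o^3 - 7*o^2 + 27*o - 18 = (o - 1)*(o^3 - 2*o^2 - 9*o + 18) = (o - 3)*(o - 1)*(o^2 + o - 6) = (o - 3)*(o - 1)*(o + 3)*(o - 2)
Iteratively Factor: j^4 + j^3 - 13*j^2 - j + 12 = (j + 1)*(j^3 - 13*j + 12) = (j + 1)*(j + 4)*(j^2 - 4*j + 3) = (j - 3)*(j + 1)*(j + 4)*(j - 1)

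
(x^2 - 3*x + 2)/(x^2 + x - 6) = (x - 1)/(x + 3)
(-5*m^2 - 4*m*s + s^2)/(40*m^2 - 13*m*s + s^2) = (m + s)/(-8*m + s)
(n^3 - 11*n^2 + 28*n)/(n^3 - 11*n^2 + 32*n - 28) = n*(n - 4)/(n^2 - 4*n + 4)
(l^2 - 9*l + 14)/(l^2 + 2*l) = (l^2 - 9*l + 14)/(l*(l + 2))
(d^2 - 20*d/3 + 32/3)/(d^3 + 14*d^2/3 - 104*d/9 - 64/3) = 3*(d - 4)/(3*d^2 + 22*d + 24)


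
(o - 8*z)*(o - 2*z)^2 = o^3 - 12*o^2*z + 36*o*z^2 - 32*z^3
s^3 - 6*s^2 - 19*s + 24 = (s - 8)*(s - 1)*(s + 3)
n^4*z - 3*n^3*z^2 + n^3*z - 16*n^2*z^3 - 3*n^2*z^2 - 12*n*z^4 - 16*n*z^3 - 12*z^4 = (n - 6*z)*(n + z)*(n + 2*z)*(n*z + z)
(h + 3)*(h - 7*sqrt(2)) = h^2 - 7*sqrt(2)*h + 3*h - 21*sqrt(2)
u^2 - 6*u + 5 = (u - 5)*(u - 1)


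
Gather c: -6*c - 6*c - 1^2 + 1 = -12*c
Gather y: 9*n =9*n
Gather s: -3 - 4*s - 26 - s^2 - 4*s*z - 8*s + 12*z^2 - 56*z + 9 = -s^2 + s*(-4*z - 12) + 12*z^2 - 56*z - 20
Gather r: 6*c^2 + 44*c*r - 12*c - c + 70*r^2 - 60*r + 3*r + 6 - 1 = 6*c^2 - 13*c + 70*r^2 + r*(44*c - 57) + 5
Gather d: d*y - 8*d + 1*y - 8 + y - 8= d*(y - 8) + 2*y - 16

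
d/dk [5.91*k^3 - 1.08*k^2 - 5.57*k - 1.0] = 17.73*k^2 - 2.16*k - 5.57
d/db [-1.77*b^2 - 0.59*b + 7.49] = -3.54*b - 0.59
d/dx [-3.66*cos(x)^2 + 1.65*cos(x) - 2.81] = (7.32*cos(x) - 1.65)*sin(x)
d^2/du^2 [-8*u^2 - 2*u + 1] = -16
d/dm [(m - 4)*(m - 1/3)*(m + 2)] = 3*m^2 - 14*m/3 - 22/3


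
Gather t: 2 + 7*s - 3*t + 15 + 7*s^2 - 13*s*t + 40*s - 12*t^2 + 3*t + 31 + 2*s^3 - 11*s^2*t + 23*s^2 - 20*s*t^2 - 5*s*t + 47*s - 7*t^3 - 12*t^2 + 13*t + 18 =2*s^3 + 30*s^2 + 94*s - 7*t^3 + t^2*(-20*s - 24) + t*(-11*s^2 - 18*s + 13) + 66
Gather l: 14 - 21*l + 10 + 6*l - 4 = 20 - 15*l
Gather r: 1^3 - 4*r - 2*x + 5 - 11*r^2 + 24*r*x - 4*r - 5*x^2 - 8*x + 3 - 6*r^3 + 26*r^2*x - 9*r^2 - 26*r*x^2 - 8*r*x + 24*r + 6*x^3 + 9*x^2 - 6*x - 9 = -6*r^3 + r^2*(26*x - 20) + r*(-26*x^2 + 16*x + 16) + 6*x^3 + 4*x^2 - 16*x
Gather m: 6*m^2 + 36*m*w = 6*m^2 + 36*m*w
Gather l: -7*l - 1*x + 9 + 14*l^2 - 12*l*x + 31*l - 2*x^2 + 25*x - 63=14*l^2 + l*(24 - 12*x) - 2*x^2 + 24*x - 54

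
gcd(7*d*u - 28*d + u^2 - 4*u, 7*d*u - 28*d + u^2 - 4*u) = 7*d*u - 28*d + u^2 - 4*u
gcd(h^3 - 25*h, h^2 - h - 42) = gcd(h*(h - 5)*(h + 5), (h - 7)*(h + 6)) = 1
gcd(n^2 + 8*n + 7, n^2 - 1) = n + 1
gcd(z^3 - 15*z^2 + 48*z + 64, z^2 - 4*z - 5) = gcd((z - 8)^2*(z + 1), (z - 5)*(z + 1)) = z + 1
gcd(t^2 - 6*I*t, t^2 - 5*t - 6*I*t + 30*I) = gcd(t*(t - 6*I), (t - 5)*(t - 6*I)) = t - 6*I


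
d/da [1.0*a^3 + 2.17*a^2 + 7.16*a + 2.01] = 3.0*a^2 + 4.34*a + 7.16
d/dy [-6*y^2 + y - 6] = 1 - 12*y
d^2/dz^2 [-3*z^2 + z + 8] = -6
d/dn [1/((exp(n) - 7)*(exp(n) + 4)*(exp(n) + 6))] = (-(exp(n) - 7)*(exp(n) + 4) - (exp(n) - 7)*(exp(n) + 6) - (exp(n) + 4)*(exp(n) + 6))*exp(n)/((exp(n) - 7)^2*(exp(n) + 4)^2*(exp(n) + 6)^2)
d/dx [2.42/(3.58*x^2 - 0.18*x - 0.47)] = (0.4356 - 17.3272*x)/(-3.58*x^2 + 0.18*x + 0.47)^2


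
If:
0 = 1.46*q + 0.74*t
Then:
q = -0.506849315068493*t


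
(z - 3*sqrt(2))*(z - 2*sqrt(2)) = z^2 - 5*sqrt(2)*z + 12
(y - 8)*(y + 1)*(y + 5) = y^3 - 2*y^2 - 43*y - 40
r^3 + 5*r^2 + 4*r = r*(r + 1)*(r + 4)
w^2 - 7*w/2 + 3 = (w - 2)*(w - 3/2)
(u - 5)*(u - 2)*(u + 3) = u^3 - 4*u^2 - 11*u + 30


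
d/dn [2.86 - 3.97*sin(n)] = -3.97*cos(n)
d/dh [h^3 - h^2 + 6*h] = 3*h^2 - 2*h + 6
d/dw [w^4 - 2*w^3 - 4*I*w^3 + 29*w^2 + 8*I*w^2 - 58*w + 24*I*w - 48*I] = 4*w^3 + w^2*(-6 - 12*I) + w*(58 + 16*I) - 58 + 24*I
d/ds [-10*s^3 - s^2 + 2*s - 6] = -30*s^2 - 2*s + 2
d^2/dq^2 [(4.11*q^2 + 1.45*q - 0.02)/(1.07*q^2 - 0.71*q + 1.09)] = (9.564944*q^3 - 28.898346*q^2 - 10.055646*q + 12.03698)/(1.225043*q^6 - 2.438637*q^5 + 5.361984*q^4 - 5.326349*q^3 + 5.462208*q^2 - 2.530653*q + 1.295029)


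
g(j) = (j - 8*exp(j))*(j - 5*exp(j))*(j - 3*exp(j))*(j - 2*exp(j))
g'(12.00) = 673562303151043969714107.41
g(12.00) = 168387280045299051255557.30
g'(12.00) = 673562303151043969714107.41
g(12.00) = 168387280045299051255557.30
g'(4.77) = 178719559430.22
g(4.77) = 44264015815.02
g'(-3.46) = -160.62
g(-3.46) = 168.10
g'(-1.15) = 15.08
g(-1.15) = 37.70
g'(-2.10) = -35.18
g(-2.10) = 48.33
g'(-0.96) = 32.23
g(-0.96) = 42.08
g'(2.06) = 2757035.83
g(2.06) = 660670.10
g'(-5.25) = -572.82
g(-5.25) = 773.44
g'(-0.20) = 344.84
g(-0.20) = 141.45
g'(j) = (1 - 8*exp(j))*(j - 5*exp(j))*(j - 3*exp(j))*(j - 2*exp(j)) + (1 - 5*exp(j))*(j - 8*exp(j))*(j - 3*exp(j))*(j - 2*exp(j)) + (1 - 3*exp(j))*(j - 8*exp(j))*(j - 5*exp(j))*(j - 2*exp(j)) + (1 - 2*exp(j))*(j - 8*exp(j))*(j - 5*exp(j))*(j - 3*exp(j)) = -18*j^3*exp(j) + 4*j^3 + 222*j^2*exp(2*j) - 54*j^2*exp(j) - 834*j*exp(3*j) + 222*j*exp(2*j) + 960*exp(4*j) - 278*exp(3*j)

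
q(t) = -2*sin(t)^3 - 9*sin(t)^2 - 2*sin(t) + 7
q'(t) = -6*sin(t)^2*cos(t) - 18*sin(t)*cos(t) - 2*cos(t)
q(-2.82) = 6.80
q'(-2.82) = -2.93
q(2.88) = 5.85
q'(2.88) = 6.82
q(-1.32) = 2.31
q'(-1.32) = 2.43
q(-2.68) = 6.28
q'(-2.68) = -4.32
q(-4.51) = -5.48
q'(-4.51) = 5.10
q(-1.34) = 2.26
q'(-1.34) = 2.25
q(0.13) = 6.59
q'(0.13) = -4.40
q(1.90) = -4.65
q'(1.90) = 7.89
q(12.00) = 5.79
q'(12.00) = 5.00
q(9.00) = 4.51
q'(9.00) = 9.51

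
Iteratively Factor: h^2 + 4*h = (h)*(h + 4)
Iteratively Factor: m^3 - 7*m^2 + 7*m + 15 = (m - 5)*(m^2 - 2*m - 3) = (m - 5)*(m - 3)*(m + 1)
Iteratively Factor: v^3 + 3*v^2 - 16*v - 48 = (v - 4)*(v^2 + 7*v + 12) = (v - 4)*(v + 3)*(v + 4)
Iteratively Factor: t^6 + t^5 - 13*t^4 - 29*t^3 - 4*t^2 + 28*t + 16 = (t - 1)*(t^5 + 2*t^4 - 11*t^3 - 40*t^2 - 44*t - 16) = (t - 1)*(t + 1)*(t^4 + t^3 - 12*t^2 - 28*t - 16) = (t - 4)*(t - 1)*(t + 1)*(t^3 + 5*t^2 + 8*t + 4) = (t - 4)*(t - 1)*(t + 1)*(t + 2)*(t^2 + 3*t + 2) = (t - 4)*(t - 1)*(t + 1)^2*(t + 2)*(t + 2)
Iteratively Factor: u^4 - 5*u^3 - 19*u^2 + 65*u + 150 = (u + 2)*(u^3 - 7*u^2 - 5*u + 75) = (u - 5)*(u + 2)*(u^2 - 2*u - 15) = (u - 5)*(u + 2)*(u + 3)*(u - 5)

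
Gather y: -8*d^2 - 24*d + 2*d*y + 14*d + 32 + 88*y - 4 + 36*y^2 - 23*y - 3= -8*d^2 - 10*d + 36*y^2 + y*(2*d + 65) + 25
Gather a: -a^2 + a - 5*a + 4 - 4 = -a^2 - 4*a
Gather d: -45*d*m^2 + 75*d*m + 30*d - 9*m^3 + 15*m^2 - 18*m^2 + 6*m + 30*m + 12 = d*(-45*m^2 + 75*m + 30) - 9*m^3 - 3*m^2 + 36*m + 12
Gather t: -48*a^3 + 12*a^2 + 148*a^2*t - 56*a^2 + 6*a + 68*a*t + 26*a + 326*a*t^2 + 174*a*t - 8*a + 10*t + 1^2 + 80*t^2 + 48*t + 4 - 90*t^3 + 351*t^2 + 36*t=-48*a^3 - 44*a^2 + 24*a - 90*t^3 + t^2*(326*a + 431) + t*(148*a^2 + 242*a + 94) + 5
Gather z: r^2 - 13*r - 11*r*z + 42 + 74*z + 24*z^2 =r^2 - 13*r + 24*z^2 + z*(74 - 11*r) + 42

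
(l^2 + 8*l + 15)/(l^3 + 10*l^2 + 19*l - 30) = (l + 3)/(l^2 + 5*l - 6)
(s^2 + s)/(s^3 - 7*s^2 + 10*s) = (s + 1)/(s^2 - 7*s + 10)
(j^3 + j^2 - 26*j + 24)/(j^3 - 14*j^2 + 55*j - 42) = (j^2 + 2*j - 24)/(j^2 - 13*j + 42)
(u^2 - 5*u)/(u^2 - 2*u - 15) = u/(u + 3)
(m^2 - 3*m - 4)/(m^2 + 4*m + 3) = (m - 4)/(m + 3)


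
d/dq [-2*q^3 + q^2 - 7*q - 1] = -6*q^2 + 2*q - 7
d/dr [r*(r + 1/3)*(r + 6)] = 3*r^2 + 38*r/3 + 2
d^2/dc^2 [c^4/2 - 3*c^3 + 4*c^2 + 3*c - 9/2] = 6*c^2 - 18*c + 8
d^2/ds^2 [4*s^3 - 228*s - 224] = 24*s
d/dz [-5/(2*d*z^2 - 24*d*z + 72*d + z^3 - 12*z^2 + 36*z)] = 5*(4*d*z - 24*d + 3*z^2 - 24*z + 36)/(2*d*z^2 - 24*d*z + 72*d + z^3 - 12*z^2 + 36*z)^2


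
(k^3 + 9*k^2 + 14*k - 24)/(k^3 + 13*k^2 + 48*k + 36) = (k^2 + 3*k - 4)/(k^2 + 7*k + 6)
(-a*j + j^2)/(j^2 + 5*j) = (-a + j)/(j + 5)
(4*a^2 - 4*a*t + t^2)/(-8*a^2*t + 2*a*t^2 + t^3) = (-2*a + t)/(t*(4*a + t))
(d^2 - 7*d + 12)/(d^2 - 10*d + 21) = (d - 4)/(d - 7)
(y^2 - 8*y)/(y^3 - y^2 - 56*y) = 1/(y + 7)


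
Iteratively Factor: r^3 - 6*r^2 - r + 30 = (r - 5)*(r^2 - r - 6) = (r - 5)*(r + 2)*(r - 3)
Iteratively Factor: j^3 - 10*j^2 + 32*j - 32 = (j - 4)*(j^2 - 6*j + 8) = (j - 4)^2*(j - 2)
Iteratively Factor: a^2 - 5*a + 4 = (a - 4)*(a - 1)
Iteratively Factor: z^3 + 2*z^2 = (z)*(z^2 + 2*z) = z*(z + 2)*(z)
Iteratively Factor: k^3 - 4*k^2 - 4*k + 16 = (k - 2)*(k^2 - 2*k - 8) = (k - 4)*(k - 2)*(k + 2)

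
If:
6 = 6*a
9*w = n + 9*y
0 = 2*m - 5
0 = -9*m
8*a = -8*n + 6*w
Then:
No Solution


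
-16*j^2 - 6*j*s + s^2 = (-8*j + s)*(2*j + s)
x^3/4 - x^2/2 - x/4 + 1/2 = (x/4 + 1/4)*(x - 2)*(x - 1)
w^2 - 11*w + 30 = (w - 6)*(w - 5)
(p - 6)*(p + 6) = p^2 - 36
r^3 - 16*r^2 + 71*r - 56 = (r - 8)*(r - 7)*(r - 1)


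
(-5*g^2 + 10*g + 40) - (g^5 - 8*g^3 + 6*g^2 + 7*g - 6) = -g^5 + 8*g^3 - 11*g^2 + 3*g + 46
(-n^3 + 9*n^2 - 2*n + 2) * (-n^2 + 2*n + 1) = n^5 - 11*n^4 + 19*n^3 + 3*n^2 + 2*n + 2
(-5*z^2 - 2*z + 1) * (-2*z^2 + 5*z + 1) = 10*z^4 - 21*z^3 - 17*z^2 + 3*z + 1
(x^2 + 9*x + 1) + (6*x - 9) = x^2 + 15*x - 8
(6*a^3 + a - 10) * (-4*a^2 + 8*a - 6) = -24*a^5 + 48*a^4 - 40*a^3 + 48*a^2 - 86*a + 60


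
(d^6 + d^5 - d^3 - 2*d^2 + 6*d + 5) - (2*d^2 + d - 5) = d^6 + d^5 - d^3 - 4*d^2 + 5*d + 10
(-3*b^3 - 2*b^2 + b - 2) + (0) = -3*b^3 - 2*b^2 + b - 2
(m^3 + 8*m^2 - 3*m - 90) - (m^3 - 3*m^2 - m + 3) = 11*m^2 - 2*m - 93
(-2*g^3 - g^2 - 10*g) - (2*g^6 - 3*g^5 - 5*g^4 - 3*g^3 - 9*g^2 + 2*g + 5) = -2*g^6 + 3*g^5 + 5*g^4 + g^3 + 8*g^2 - 12*g - 5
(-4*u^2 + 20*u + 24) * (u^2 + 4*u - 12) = -4*u^4 + 4*u^3 + 152*u^2 - 144*u - 288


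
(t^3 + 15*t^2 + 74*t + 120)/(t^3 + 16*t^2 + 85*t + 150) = (t + 4)/(t + 5)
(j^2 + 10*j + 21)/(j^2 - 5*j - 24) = (j + 7)/(j - 8)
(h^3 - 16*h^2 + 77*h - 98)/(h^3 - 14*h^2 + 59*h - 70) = (h - 7)/(h - 5)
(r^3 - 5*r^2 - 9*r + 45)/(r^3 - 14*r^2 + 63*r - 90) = (r + 3)/(r - 6)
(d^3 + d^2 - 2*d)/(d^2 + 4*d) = (d^2 + d - 2)/(d + 4)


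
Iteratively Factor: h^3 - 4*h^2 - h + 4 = (h + 1)*(h^2 - 5*h + 4) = (h - 4)*(h + 1)*(h - 1)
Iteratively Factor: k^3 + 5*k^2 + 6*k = (k + 2)*(k^2 + 3*k) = (k + 2)*(k + 3)*(k)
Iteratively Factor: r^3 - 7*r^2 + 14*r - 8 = (r - 4)*(r^2 - 3*r + 2) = (r - 4)*(r - 1)*(r - 2)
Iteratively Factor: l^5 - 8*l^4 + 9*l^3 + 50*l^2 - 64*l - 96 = (l - 3)*(l^4 - 5*l^3 - 6*l^2 + 32*l + 32) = (l - 3)*(l + 2)*(l^3 - 7*l^2 + 8*l + 16) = (l - 4)*(l - 3)*(l + 2)*(l^2 - 3*l - 4) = (l - 4)^2*(l - 3)*(l + 2)*(l + 1)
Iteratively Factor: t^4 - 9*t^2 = (t - 3)*(t^3 + 3*t^2) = t*(t - 3)*(t^2 + 3*t) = t^2*(t - 3)*(t + 3)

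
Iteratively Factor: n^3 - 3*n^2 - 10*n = (n + 2)*(n^2 - 5*n) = (n - 5)*(n + 2)*(n)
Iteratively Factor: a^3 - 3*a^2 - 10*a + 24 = (a + 3)*(a^2 - 6*a + 8) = (a - 4)*(a + 3)*(a - 2)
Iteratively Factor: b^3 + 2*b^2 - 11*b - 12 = (b + 1)*(b^2 + b - 12) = (b - 3)*(b + 1)*(b + 4)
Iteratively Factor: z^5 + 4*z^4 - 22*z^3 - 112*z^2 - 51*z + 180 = (z - 1)*(z^4 + 5*z^3 - 17*z^2 - 129*z - 180) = (z - 1)*(z + 4)*(z^3 + z^2 - 21*z - 45) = (z - 1)*(z + 3)*(z + 4)*(z^2 - 2*z - 15) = (z - 5)*(z - 1)*(z + 3)*(z + 4)*(z + 3)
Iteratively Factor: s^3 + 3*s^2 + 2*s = (s + 1)*(s^2 + 2*s) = (s + 1)*(s + 2)*(s)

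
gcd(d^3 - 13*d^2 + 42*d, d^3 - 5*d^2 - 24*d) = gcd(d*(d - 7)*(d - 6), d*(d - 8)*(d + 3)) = d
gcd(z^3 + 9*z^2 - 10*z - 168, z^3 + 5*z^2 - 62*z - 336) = z^2 + 13*z + 42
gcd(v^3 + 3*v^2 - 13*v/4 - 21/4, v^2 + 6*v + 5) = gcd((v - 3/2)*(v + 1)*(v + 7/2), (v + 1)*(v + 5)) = v + 1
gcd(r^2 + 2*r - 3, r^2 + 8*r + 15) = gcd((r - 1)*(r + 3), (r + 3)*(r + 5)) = r + 3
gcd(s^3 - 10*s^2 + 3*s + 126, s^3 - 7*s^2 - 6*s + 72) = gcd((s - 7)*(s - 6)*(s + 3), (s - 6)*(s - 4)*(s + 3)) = s^2 - 3*s - 18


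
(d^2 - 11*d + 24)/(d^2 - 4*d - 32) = (d - 3)/(d + 4)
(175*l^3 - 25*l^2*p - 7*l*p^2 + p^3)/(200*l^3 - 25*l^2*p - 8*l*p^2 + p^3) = (-7*l + p)/(-8*l + p)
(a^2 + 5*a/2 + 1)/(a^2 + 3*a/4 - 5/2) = 2*(2*a + 1)/(4*a - 5)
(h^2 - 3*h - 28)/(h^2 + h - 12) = (h - 7)/(h - 3)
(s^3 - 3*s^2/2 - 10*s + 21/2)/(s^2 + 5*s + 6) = (2*s^2 - 9*s + 7)/(2*(s + 2))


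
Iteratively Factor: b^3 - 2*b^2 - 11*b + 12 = (b - 4)*(b^2 + 2*b - 3) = (b - 4)*(b - 1)*(b + 3)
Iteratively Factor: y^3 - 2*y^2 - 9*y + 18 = (y - 2)*(y^2 - 9) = (y - 3)*(y - 2)*(y + 3)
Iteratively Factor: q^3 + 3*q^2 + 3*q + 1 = (q + 1)*(q^2 + 2*q + 1) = (q + 1)^2*(q + 1)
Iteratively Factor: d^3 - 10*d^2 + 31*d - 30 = (d - 2)*(d^2 - 8*d + 15) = (d - 3)*(d - 2)*(d - 5)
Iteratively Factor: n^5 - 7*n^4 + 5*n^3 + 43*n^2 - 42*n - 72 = (n - 3)*(n^4 - 4*n^3 - 7*n^2 + 22*n + 24) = (n - 3)*(n + 1)*(n^3 - 5*n^2 - 2*n + 24) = (n - 3)^2*(n + 1)*(n^2 - 2*n - 8) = (n - 4)*(n - 3)^2*(n + 1)*(n + 2)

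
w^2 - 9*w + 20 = (w - 5)*(w - 4)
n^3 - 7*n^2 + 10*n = n*(n - 5)*(n - 2)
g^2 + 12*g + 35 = (g + 5)*(g + 7)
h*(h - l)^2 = h^3 - 2*h^2*l + h*l^2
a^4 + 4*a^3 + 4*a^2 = a^2*(a + 2)^2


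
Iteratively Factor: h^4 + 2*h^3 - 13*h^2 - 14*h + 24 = (h - 3)*(h^3 + 5*h^2 + 2*h - 8) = (h - 3)*(h - 1)*(h^2 + 6*h + 8) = (h - 3)*(h - 1)*(h + 4)*(h + 2)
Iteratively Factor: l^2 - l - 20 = (l - 5)*(l + 4)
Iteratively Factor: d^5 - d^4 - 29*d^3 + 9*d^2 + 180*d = (d)*(d^4 - d^3 - 29*d^2 + 9*d + 180) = d*(d - 5)*(d^3 + 4*d^2 - 9*d - 36) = d*(d - 5)*(d + 4)*(d^2 - 9) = d*(d - 5)*(d + 3)*(d + 4)*(d - 3)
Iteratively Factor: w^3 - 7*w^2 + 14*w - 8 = (w - 4)*(w^2 - 3*w + 2) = (w - 4)*(w - 2)*(w - 1)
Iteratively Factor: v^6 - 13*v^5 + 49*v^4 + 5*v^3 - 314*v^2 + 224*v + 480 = (v - 4)*(v^5 - 9*v^4 + 13*v^3 + 57*v^2 - 86*v - 120) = (v - 4)*(v + 2)*(v^4 - 11*v^3 + 35*v^2 - 13*v - 60) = (v - 5)*(v - 4)*(v + 2)*(v^3 - 6*v^2 + 5*v + 12) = (v - 5)*(v - 4)*(v - 3)*(v + 2)*(v^2 - 3*v - 4) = (v - 5)*(v - 4)*(v - 3)*(v + 1)*(v + 2)*(v - 4)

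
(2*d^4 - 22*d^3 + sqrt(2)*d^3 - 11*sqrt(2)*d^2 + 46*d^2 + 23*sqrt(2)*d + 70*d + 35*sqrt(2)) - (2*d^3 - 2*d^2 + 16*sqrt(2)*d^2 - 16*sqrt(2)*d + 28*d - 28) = 2*d^4 - 24*d^3 + sqrt(2)*d^3 - 27*sqrt(2)*d^2 + 48*d^2 + 42*d + 39*sqrt(2)*d + 28 + 35*sqrt(2)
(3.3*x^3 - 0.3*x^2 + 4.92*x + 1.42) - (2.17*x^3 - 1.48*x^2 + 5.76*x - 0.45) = 1.13*x^3 + 1.18*x^2 - 0.84*x + 1.87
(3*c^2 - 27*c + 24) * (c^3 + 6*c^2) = 3*c^5 - 9*c^4 - 138*c^3 + 144*c^2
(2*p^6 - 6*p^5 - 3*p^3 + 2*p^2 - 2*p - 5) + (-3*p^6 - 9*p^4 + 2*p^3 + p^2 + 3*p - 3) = -p^6 - 6*p^5 - 9*p^4 - p^3 + 3*p^2 + p - 8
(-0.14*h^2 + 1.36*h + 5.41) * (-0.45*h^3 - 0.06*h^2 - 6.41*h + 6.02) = 0.063*h^5 - 0.6036*h^4 - 1.6187*h^3 - 9.885*h^2 - 26.4909*h + 32.5682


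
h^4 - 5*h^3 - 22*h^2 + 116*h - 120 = (h - 6)*(h - 2)^2*(h + 5)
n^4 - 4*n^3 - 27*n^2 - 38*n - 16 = (n - 8)*(n + 1)^2*(n + 2)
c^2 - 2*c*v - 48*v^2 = (c - 8*v)*(c + 6*v)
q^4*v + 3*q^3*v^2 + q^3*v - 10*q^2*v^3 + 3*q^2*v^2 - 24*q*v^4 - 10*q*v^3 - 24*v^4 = (q - 3*v)*(q + 2*v)*(q + 4*v)*(q*v + v)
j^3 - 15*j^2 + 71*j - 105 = (j - 7)*(j - 5)*(j - 3)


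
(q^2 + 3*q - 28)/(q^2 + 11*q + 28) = (q - 4)/(q + 4)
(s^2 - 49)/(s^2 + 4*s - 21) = (s - 7)/(s - 3)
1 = 1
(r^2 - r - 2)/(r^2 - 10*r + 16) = (r + 1)/(r - 8)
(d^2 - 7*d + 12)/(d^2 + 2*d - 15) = (d - 4)/(d + 5)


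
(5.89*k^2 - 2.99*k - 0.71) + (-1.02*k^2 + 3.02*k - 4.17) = 4.87*k^2 + 0.0299999999999998*k - 4.88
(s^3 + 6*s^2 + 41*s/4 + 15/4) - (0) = s^3 + 6*s^2 + 41*s/4 + 15/4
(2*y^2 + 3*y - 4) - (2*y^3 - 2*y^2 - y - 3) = -2*y^3 + 4*y^2 + 4*y - 1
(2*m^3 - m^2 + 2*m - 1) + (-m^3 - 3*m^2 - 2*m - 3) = m^3 - 4*m^2 - 4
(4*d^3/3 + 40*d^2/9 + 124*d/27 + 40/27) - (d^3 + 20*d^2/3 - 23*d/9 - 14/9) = d^3/3 - 20*d^2/9 + 193*d/27 + 82/27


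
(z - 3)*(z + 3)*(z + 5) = z^3 + 5*z^2 - 9*z - 45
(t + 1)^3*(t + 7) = t^4 + 10*t^3 + 24*t^2 + 22*t + 7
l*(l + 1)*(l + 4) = l^3 + 5*l^2 + 4*l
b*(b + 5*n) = b^2 + 5*b*n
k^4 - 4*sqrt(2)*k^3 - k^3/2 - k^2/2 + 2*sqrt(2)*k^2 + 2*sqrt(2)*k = k*(k - 1)*(k + 1/2)*(k - 4*sqrt(2))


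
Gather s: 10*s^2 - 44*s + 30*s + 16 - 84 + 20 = 10*s^2 - 14*s - 48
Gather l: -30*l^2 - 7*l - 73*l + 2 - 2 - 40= -30*l^2 - 80*l - 40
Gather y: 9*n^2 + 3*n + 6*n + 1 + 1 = 9*n^2 + 9*n + 2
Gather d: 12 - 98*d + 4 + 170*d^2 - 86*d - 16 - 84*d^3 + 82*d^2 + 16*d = -84*d^3 + 252*d^2 - 168*d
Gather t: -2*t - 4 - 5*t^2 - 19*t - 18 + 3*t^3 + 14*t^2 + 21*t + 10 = 3*t^3 + 9*t^2 - 12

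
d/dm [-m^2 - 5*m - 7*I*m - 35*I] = -2*m - 5 - 7*I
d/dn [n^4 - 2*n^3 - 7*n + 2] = 4*n^3 - 6*n^2 - 7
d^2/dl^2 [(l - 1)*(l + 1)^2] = 6*l + 2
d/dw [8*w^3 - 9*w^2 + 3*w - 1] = 24*w^2 - 18*w + 3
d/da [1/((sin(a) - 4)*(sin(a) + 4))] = -sin(2*a)/((sin(a) - 4)^2*(sin(a) + 4)^2)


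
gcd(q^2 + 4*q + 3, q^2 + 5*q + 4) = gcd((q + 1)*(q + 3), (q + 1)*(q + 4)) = q + 1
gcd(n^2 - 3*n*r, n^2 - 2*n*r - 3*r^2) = -n + 3*r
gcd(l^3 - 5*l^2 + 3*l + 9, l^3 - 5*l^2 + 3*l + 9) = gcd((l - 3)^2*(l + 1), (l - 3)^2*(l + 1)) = l^3 - 5*l^2 + 3*l + 9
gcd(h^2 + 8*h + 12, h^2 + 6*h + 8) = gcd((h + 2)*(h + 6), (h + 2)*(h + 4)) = h + 2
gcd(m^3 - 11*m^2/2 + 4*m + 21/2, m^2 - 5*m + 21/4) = m - 7/2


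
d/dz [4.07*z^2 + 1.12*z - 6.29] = 8.14*z + 1.12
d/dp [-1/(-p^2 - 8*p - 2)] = 2*(-p - 4)/(p^2 + 8*p + 2)^2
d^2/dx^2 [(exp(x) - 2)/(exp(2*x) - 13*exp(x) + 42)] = (exp(4*x) + 5*exp(3*x) - 174*exp(2*x) + 544*exp(x) + 672)*exp(x)/(exp(6*x) - 39*exp(5*x) + 633*exp(4*x) - 5473*exp(3*x) + 26586*exp(2*x) - 68796*exp(x) + 74088)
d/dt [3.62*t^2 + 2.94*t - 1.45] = 7.24*t + 2.94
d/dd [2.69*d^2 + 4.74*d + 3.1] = 5.38*d + 4.74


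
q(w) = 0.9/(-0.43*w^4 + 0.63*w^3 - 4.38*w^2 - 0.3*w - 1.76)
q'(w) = 0.9*(1.72*w^3 - 1.89*w^2 + 8.76*w + 0.3)/(-0.43*w^4 + 0.63*w^3 - 4.38*w^2 - 0.3*w - 1.76)^2 = (1.548*w^3 - 1.701*w^2 + 7.884*w + 0.27)/(0.43*w^4 - 0.63*w^3 + 4.38*w^2 + 0.3*w + 1.76)^2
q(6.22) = -0.00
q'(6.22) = 0.00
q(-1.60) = -0.05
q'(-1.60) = -0.07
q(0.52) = -0.30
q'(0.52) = 0.45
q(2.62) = -0.02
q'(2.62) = 0.02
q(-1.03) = -0.12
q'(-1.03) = -0.21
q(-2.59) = -0.01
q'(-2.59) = -0.02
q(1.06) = -0.13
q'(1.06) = 0.19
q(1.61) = -0.06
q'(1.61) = 0.08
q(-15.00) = -0.00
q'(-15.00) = -0.00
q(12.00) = -0.00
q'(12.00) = 0.00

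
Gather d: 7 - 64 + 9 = -48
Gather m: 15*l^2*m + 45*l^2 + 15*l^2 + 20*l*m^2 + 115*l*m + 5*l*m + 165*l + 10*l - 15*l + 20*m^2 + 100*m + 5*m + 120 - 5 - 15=60*l^2 + 160*l + m^2*(20*l + 20) + m*(15*l^2 + 120*l + 105) + 100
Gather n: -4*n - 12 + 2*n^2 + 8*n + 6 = 2*n^2 + 4*n - 6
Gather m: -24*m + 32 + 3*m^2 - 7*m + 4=3*m^2 - 31*m + 36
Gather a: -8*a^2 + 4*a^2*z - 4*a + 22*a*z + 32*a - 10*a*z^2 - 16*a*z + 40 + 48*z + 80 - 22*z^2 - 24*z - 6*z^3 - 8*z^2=a^2*(4*z - 8) + a*(-10*z^2 + 6*z + 28) - 6*z^3 - 30*z^2 + 24*z + 120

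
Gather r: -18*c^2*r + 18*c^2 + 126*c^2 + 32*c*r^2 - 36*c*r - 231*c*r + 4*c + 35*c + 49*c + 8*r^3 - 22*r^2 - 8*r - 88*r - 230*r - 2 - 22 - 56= 144*c^2 + 88*c + 8*r^3 + r^2*(32*c - 22) + r*(-18*c^2 - 267*c - 326) - 80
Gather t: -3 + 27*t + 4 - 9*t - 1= 18*t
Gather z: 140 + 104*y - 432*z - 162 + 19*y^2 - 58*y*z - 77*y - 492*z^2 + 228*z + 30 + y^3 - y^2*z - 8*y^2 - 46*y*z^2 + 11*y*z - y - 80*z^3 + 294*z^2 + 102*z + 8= y^3 + 11*y^2 + 26*y - 80*z^3 + z^2*(-46*y - 198) + z*(-y^2 - 47*y - 102) + 16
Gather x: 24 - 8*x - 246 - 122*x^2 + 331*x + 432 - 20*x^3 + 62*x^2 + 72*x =-20*x^3 - 60*x^2 + 395*x + 210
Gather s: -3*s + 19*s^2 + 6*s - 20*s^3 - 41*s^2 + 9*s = -20*s^3 - 22*s^2 + 12*s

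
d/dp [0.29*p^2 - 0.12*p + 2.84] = 0.58*p - 0.12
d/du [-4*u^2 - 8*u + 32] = -8*u - 8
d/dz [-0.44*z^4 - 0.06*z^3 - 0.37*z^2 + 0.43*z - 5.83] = -1.76*z^3 - 0.18*z^2 - 0.74*z + 0.43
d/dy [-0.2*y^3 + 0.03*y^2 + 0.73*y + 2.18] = -0.6*y^2 + 0.06*y + 0.73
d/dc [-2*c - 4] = -2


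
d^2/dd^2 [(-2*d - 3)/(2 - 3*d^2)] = 18*(2*d^3 + 9*d^2 + 4*d + 2)/(27*d^6 - 54*d^4 + 36*d^2 - 8)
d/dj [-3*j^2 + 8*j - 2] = 8 - 6*j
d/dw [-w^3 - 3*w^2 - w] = -3*w^2 - 6*w - 1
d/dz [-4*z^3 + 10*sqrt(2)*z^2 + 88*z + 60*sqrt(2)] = -12*z^2 + 20*sqrt(2)*z + 88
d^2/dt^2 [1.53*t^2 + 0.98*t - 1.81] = 3.06000000000000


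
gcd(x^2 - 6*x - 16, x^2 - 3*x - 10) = x + 2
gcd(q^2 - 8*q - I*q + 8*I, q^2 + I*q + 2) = q - I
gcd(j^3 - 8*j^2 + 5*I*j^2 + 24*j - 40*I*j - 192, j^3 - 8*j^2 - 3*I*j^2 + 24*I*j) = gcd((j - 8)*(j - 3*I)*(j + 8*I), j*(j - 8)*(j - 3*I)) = j^2 + j*(-8 - 3*I) + 24*I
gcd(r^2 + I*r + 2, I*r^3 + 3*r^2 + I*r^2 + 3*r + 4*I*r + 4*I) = 1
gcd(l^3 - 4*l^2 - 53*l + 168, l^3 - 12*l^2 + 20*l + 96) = l - 8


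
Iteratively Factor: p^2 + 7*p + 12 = (p + 4)*(p + 3)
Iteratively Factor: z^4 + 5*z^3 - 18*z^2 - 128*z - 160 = (z + 2)*(z^3 + 3*z^2 - 24*z - 80) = (z + 2)*(z + 4)*(z^2 - z - 20) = (z + 2)*(z + 4)^2*(z - 5)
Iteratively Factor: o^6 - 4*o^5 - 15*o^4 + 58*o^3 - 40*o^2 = (o - 5)*(o^5 + o^4 - 10*o^3 + 8*o^2) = (o - 5)*(o - 1)*(o^4 + 2*o^3 - 8*o^2) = (o - 5)*(o - 1)*(o + 4)*(o^3 - 2*o^2) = (o - 5)*(o - 2)*(o - 1)*(o + 4)*(o^2) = o*(o - 5)*(o - 2)*(o - 1)*(o + 4)*(o)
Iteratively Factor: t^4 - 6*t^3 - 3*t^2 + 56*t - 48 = (t + 3)*(t^3 - 9*t^2 + 24*t - 16) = (t - 4)*(t + 3)*(t^2 - 5*t + 4) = (t - 4)^2*(t + 3)*(t - 1)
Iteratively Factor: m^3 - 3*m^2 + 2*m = (m - 1)*(m^2 - 2*m) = m*(m - 1)*(m - 2)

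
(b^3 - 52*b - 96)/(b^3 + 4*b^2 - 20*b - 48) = (b - 8)/(b - 4)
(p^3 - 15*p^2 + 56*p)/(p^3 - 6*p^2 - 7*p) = (p - 8)/(p + 1)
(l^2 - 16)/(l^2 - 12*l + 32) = (l + 4)/(l - 8)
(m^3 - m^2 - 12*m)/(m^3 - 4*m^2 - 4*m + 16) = m*(m + 3)/(m^2 - 4)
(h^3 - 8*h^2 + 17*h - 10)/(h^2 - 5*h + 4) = (h^2 - 7*h + 10)/(h - 4)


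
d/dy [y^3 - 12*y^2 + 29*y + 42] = 3*y^2 - 24*y + 29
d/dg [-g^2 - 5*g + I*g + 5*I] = -2*g - 5 + I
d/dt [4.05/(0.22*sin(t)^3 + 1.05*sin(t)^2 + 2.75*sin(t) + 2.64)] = (-8.505*sin(t) + 1.3365*cos(2*t) - 12.474)*cos(t)/(0.22*sin(t)^3 + 1.05*sin(t)^2 + 2.75*sin(t) + 2.64)^2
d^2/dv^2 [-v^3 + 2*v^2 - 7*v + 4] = 4 - 6*v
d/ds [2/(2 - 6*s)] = 3/(3*s - 1)^2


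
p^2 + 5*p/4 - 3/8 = (p - 1/4)*(p + 3/2)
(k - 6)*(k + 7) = k^2 + k - 42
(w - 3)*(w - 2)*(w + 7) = w^3 + 2*w^2 - 29*w + 42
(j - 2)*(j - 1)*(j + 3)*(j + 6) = j^4 + 6*j^3 - 7*j^2 - 36*j + 36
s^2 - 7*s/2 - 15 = (s - 6)*(s + 5/2)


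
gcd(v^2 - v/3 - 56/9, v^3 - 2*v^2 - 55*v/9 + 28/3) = v + 7/3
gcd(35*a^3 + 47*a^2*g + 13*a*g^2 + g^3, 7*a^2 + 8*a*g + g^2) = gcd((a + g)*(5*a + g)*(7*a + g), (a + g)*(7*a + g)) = 7*a^2 + 8*a*g + g^2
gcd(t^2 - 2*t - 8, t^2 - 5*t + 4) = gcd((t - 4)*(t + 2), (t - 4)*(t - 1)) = t - 4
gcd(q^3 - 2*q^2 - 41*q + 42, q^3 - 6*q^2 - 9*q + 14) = q^2 - 8*q + 7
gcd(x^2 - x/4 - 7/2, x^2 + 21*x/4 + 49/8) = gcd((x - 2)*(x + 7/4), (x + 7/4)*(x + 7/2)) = x + 7/4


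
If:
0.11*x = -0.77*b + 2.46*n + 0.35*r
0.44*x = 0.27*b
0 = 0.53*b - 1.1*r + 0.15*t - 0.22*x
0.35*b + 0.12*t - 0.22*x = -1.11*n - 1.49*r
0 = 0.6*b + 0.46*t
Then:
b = 0.00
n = 0.00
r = 0.00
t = 0.00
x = 0.00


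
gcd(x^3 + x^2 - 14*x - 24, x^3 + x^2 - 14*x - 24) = x^3 + x^2 - 14*x - 24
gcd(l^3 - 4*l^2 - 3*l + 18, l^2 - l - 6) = l^2 - l - 6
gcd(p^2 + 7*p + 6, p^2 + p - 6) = 1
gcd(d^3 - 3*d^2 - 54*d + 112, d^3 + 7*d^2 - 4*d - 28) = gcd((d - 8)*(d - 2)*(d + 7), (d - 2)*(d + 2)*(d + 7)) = d^2 + 5*d - 14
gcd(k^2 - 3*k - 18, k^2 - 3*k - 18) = k^2 - 3*k - 18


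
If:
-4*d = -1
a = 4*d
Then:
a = 1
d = 1/4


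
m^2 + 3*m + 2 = (m + 1)*(m + 2)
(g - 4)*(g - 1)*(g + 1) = g^3 - 4*g^2 - g + 4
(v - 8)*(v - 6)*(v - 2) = v^3 - 16*v^2 + 76*v - 96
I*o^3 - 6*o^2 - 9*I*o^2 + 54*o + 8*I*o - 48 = (o - 8)*(o + 6*I)*(I*o - I)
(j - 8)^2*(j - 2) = j^3 - 18*j^2 + 96*j - 128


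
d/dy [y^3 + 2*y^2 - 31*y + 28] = 3*y^2 + 4*y - 31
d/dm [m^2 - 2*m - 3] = 2*m - 2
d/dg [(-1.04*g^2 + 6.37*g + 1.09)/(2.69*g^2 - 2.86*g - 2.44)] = (-14.1609*g^2 - 0.789000000000001*g - 12.4254)/(7.2361*g^4 - 15.3868*g^3 - 4.9476*g^2 + 13.9568*g + 5.9536)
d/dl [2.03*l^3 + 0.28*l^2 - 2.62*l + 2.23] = 6.09*l^2 + 0.56*l - 2.62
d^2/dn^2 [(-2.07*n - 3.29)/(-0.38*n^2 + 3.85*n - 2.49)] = ((13.4386 - 4.7196*n)*(0.38*n^2 - 3.85*n + 2.49) + (0.76*n - 3.85)*(1.52*n - 7.7)*(2.07*n + 3.29))/(0.38*n^2 - 3.85*n + 2.49)^3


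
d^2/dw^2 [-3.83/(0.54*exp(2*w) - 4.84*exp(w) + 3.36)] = (-3.83*(1.08*exp(w) - 4.84)*(2.16*exp(w) - 9.68)*exp(w) + (8.2728*exp(w) - 18.5372)*(0.54*exp(2*w) - 4.84*exp(w) + 3.36))*exp(w)/(0.54*exp(2*w) - 4.84*exp(w) + 3.36)^3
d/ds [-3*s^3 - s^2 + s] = -9*s^2 - 2*s + 1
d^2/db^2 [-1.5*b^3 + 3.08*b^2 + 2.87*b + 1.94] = 6.16 - 9.0*b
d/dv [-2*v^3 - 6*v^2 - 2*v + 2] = -6*v^2 - 12*v - 2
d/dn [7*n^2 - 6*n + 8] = 14*n - 6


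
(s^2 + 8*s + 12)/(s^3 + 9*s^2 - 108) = (s + 2)/(s^2 + 3*s - 18)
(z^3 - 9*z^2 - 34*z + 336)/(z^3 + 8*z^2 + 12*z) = (z^2 - 15*z + 56)/(z*(z + 2))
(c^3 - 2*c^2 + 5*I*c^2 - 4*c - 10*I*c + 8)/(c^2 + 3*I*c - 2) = (c^2 + c*(-2 + 4*I) - 8*I)/(c + 2*I)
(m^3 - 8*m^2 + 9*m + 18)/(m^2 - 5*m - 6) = m - 3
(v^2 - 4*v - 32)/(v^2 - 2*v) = (v^2 - 4*v - 32)/(v*(v - 2))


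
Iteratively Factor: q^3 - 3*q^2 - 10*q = (q + 2)*(q^2 - 5*q) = (q - 5)*(q + 2)*(q)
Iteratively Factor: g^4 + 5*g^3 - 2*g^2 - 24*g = (g + 4)*(g^3 + g^2 - 6*g) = (g + 3)*(g + 4)*(g^2 - 2*g) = (g - 2)*(g + 3)*(g + 4)*(g)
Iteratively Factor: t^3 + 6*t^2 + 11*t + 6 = (t + 2)*(t^2 + 4*t + 3) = (t + 2)*(t + 3)*(t + 1)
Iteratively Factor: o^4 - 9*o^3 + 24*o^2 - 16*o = (o)*(o^3 - 9*o^2 + 24*o - 16) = o*(o - 4)*(o^2 - 5*o + 4) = o*(o - 4)^2*(o - 1)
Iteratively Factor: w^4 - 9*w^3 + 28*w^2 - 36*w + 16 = (w - 2)*(w^3 - 7*w^2 + 14*w - 8) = (w - 2)^2*(w^2 - 5*w + 4) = (w - 2)^2*(w - 1)*(w - 4)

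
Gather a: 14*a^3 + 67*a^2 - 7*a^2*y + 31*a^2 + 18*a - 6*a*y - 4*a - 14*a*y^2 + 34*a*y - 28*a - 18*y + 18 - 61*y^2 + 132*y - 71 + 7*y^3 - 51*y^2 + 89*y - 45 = 14*a^3 + a^2*(98 - 7*y) + a*(-14*y^2 + 28*y - 14) + 7*y^3 - 112*y^2 + 203*y - 98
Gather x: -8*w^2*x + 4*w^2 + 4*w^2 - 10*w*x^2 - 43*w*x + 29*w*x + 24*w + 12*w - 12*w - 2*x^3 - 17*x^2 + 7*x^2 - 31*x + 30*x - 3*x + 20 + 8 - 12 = 8*w^2 + 24*w - 2*x^3 + x^2*(-10*w - 10) + x*(-8*w^2 - 14*w - 4) + 16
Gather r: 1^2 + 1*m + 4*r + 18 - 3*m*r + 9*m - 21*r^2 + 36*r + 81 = 10*m - 21*r^2 + r*(40 - 3*m) + 100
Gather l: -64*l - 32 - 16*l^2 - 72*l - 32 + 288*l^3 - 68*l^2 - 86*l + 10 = 288*l^3 - 84*l^2 - 222*l - 54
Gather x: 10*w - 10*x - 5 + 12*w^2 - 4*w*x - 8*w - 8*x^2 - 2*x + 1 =12*w^2 + 2*w - 8*x^2 + x*(-4*w - 12) - 4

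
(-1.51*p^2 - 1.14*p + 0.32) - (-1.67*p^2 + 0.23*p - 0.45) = 0.16*p^2 - 1.37*p + 0.77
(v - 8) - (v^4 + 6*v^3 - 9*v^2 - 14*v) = -v^4 - 6*v^3 + 9*v^2 + 15*v - 8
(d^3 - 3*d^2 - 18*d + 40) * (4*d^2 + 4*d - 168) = 4*d^5 - 8*d^4 - 252*d^3 + 592*d^2 + 3184*d - 6720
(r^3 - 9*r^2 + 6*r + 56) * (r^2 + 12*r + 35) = r^5 + 3*r^4 - 67*r^3 - 187*r^2 + 882*r + 1960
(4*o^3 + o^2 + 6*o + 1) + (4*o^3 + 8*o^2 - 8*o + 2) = 8*o^3 + 9*o^2 - 2*o + 3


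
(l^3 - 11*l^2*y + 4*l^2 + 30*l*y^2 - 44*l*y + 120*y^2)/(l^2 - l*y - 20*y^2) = (l^2 - 6*l*y + 4*l - 24*y)/(l + 4*y)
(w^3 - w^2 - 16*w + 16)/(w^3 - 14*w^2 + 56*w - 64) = (w^2 + 3*w - 4)/(w^2 - 10*w + 16)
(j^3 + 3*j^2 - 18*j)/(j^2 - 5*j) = (j^2 + 3*j - 18)/(j - 5)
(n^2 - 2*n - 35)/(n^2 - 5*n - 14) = (n + 5)/(n + 2)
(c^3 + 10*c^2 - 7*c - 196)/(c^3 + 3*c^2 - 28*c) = (c + 7)/c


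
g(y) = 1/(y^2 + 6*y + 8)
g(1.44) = 0.05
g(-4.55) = 0.71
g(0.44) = 0.09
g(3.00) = 0.03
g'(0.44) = -0.06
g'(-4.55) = 1.58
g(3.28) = 0.03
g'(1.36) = -0.03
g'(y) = (-2*y - 6)/(y^2 + 6*y + 8)^2 = 2*(-y - 3)/(y^2 + 6*y + 8)^2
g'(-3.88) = 34.58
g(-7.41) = 0.05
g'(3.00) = -0.01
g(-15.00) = 0.01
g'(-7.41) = 0.03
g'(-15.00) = 0.00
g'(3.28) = -0.01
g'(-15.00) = 0.00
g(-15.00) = 0.01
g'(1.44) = -0.03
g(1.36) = 0.06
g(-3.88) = -4.43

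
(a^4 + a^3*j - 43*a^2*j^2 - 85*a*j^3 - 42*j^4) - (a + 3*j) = a^4 + a^3*j - 43*a^2*j^2 - 85*a*j^3 - a - 42*j^4 - 3*j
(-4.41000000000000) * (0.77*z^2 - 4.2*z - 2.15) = -3.3957*z^2 + 18.522*z + 9.4815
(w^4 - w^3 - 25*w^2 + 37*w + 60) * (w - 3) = w^5 - 4*w^4 - 22*w^3 + 112*w^2 - 51*w - 180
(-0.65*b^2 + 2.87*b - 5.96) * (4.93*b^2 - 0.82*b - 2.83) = -3.2045*b^4 + 14.6821*b^3 - 29.8967*b^2 - 3.2349*b + 16.8668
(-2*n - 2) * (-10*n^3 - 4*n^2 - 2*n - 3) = 20*n^4 + 28*n^3 + 12*n^2 + 10*n + 6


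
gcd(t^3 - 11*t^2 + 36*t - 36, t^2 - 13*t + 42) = t - 6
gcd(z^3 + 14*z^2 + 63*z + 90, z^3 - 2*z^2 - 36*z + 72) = z + 6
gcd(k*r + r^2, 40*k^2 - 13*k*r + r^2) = 1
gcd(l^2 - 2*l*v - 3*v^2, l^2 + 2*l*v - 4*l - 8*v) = 1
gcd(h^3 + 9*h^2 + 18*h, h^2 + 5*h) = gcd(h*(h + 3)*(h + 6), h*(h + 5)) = h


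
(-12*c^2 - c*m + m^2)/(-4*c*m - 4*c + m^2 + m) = (3*c + m)/(m + 1)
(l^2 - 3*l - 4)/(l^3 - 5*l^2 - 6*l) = (l - 4)/(l*(l - 6))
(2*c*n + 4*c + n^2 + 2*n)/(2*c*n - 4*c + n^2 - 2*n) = (n + 2)/(n - 2)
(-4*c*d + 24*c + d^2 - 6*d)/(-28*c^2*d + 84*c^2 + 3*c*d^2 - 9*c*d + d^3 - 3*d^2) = (d - 6)/(7*c*d - 21*c + d^2 - 3*d)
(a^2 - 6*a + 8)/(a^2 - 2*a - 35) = (-a^2 + 6*a - 8)/(-a^2 + 2*a + 35)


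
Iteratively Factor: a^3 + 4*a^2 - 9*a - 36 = (a + 3)*(a^2 + a - 12) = (a + 3)*(a + 4)*(a - 3)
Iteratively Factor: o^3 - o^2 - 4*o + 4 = (o - 1)*(o^2 - 4) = (o - 1)*(o + 2)*(o - 2)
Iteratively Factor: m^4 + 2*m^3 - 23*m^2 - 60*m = (m)*(m^3 + 2*m^2 - 23*m - 60) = m*(m - 5)*(m^2 + 7*m + 12) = m*(m - 5)*(m + 4)*(m + 3)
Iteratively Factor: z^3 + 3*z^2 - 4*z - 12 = (z + 3)*(z^2 - 4) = (z + 2)*(z + 3)*(z - 2)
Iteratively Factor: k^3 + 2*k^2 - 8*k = (k)*(k^2 + 2*k - 8) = k*(k - 2)*(k + 4)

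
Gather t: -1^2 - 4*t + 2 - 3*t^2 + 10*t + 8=-3*t^2 + 6*t + 9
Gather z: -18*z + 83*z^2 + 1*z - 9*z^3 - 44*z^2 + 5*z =-9*z^3 + 39*z^2 - 12*z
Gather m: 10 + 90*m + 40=90*m + 50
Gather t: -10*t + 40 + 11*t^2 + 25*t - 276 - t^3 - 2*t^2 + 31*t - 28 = -t^3 + 9*t^2 + 46*t - 264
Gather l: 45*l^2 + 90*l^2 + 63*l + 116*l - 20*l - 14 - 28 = 135*l^2 + 159*l - 42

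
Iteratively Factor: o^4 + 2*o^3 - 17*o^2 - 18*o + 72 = (o + 3)*(o^3 - o^2 - 14*o + 24) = (o - 3)*(o + 3)*(o^2 + 2*o - 8) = (o - 3)*(o + 3)*(o + 4)*(o - 2)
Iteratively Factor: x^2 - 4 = (x + 2)*(x - 2)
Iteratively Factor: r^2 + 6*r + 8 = (r + 4)*(r + 2)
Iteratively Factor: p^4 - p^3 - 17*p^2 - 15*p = (p + 1)*(p^3 - 2*p^2 - 15*p) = p*(p + 1)*(p^2 - 2*p - 15) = p*(p - 5)*(p + 1)*(p + 3)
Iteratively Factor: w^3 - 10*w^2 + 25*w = (w)*(w^2 - 10*w + 25) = w*(w - 5)*(w - 5)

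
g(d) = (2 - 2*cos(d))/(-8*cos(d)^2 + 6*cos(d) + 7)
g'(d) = (2 - 2*cos(d))*(-16*sin(d)*cos(d) + 6*sin(d))/(-8*cos(d)^2 + 6*cos(d) + 7)^2 + 2*sin(d)/(-8*cos(d)^2 + 6*cos(d) + 7) = 2*(8*cos(d)^2 - 16*cos(d) + 13)*sin(d)/(8*sin(d)^2 + 6*cos(d) - 1)^2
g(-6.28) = 0.00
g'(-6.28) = 0.00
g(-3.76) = -1.13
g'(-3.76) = 3.55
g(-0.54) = 0.05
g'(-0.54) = -0.14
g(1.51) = 0.26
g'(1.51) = 0.45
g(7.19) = 0.10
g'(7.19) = 0.17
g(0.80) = 0.08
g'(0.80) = 0.15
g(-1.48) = 0.24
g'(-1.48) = -0.41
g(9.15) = -0.63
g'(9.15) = 0.51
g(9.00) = -0.75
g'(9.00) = 1.08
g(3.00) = -0.59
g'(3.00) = 0.23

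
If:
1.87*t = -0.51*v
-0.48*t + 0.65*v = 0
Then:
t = 0.00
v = 0.00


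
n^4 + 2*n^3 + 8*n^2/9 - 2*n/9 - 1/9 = (n - 1/3)*(n + 1/3)*(n + 1)^2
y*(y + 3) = y^2 + 3*y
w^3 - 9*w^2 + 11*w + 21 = (w - 7)*(w - 3)*(w + 1)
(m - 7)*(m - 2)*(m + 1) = m^3 - 8*m^2 + 5*m + 14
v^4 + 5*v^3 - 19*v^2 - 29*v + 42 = (v - 3)*(v - 1)*(v + 2)*(v + 7)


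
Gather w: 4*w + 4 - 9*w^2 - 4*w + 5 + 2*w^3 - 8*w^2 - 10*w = 2*w^3 - 17*w^2 - 10*w + 9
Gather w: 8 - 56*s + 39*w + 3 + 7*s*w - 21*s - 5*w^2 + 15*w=-77*s - 5*w^2 + w*(7*s + 54) + 11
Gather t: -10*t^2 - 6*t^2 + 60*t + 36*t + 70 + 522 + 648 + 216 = -16*t^2 + 96*t + 1456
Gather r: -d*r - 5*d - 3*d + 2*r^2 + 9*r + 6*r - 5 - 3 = -8*d + 2*r^2 + r*(15 - d) - 8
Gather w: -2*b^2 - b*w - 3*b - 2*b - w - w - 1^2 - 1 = -2*b^2 - 5*b + w*(-b - 2) - 2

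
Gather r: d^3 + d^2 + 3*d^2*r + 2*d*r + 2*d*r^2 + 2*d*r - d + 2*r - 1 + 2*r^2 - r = d^3 + d^2 - d + r^2*(2*d + 2) + r*(3*d^2 + 4*d + 1) - 1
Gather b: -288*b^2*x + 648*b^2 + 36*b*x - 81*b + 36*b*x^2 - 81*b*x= b^2*(648 - 288*x) + b*(36*x^2 - 45*x - 81)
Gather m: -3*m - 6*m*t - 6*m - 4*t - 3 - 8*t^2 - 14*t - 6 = m*(-6*t - 9) - 8*t^2 - 18*t - 9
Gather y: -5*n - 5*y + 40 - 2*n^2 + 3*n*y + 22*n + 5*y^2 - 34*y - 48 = -2*n^2 + 17*n + 5*y^2 + y*(3*n - 39) - 8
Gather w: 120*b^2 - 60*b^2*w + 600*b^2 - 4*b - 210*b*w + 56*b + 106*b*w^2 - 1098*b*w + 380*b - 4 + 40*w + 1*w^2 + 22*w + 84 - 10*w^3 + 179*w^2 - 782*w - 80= 720*b^2 + 432*b - 10*w^3 + w^2*(106*b + 180) + w*(-60*b^2 - 1308*b - 720)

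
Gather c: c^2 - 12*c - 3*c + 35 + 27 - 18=c^2 - 15*c + 44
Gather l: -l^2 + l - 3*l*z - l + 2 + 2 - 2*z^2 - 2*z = -l^2 - 3*l*z - 2*z^2 - 2*z + 4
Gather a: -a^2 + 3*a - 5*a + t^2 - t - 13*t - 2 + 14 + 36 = -a^2 - 2*a + t^2 - 14*t + 48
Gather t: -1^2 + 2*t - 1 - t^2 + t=-t^2 + 3*t - 2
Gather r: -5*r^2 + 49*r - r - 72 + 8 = -5*r^2 + 48*r - 64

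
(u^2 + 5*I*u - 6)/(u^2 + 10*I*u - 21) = (u + 2*I)/(u + 7*I)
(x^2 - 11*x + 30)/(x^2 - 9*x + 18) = (x - 5)/(x - 3)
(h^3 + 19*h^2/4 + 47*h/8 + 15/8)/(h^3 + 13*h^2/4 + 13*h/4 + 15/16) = 2*(h + 3)/(2*h + 3)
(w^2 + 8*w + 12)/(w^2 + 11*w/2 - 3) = 2*(w + 2)/(2*w - 1)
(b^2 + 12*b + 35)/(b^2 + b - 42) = (b + 5)/(b - 6)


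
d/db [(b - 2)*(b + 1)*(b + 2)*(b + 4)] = 4*b^3 + 15*b^2 - 20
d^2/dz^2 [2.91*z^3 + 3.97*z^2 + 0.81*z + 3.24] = 17.46*z + 7.94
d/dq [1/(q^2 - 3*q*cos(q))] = (-3*q*sin(q) - 2*q + 3*cos(q))/(q^2*(q - 3*cos(q))^2)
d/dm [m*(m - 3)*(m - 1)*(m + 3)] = 4*m^3 - 3*m^2 - 18*m + 9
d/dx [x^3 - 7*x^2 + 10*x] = 3*x^2 - 14*x + 10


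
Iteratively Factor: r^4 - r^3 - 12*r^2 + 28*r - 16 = (r - 2)*(r^3 + r^2 - 10*r + 8) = (r - 2)*(r + 4)*(r^2 - 3*r + 2) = (r - 2)*(r - 1)*(r + 4)*(r - 2)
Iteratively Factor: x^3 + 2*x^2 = (x)*(x^2 + 2*x) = x^2*(x + 2)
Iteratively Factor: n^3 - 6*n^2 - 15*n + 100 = (n - 5)*(n^2 - n - 20) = (n - 5)*(n + 4)*(n - 5)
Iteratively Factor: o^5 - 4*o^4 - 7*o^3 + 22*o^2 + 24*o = (o)*(o^4 - 4*o^3 - 7*o^2 + 22*o + 24) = o*(o - 4)*(o^3 - 7*o - 6) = o*(o - 4)*(o - 3)*(o^2 + 3*o + 2) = o*(o - 4)*(o - 3)*(o + 1)*(o + 2)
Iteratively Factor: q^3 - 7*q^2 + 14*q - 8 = (q - 2)*(q^2 - 5*q + 4) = (q - 2)*(q - 1)*(q - 4)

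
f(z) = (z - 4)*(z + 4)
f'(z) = 2*z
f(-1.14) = -14.70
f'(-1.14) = -2.28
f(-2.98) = -7.12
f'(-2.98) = -5.96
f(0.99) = -15.02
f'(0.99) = 1.98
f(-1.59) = -13.47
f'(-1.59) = -3.18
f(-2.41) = -10.19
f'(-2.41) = -4.82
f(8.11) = 49.77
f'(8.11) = 16.22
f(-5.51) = 14.36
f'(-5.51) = -11.02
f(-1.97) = -12.12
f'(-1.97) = -3.94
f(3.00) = -7.00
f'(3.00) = 6.00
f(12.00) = 128.00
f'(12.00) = 24.00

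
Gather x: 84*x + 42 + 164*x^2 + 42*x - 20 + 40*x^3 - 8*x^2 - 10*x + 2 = 40*x^3 + 156*x^2 + 116*x + 24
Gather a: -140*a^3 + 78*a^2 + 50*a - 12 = -140*a^3 + 78*a^2 + 50*a - 12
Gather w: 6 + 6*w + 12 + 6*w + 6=12*w + 24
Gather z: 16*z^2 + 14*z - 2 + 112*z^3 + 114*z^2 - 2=112*z^3 + 130*z^2 + 14*z - 4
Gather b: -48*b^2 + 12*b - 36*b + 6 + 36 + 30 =-48*b^2 - 24*b + 72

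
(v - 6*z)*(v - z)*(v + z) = v^3 - 6*v^2*z - v*z^2 + 6*z^3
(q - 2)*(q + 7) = q^2 + 5*q - 14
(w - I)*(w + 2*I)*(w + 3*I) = w^3 + 4*I*w^2 - w + 6*I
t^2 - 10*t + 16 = (t - 8)*(t - 2)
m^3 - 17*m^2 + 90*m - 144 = (m - 8)*(m - 6)*(m - 3)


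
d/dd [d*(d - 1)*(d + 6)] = 3*d^2 + 10*d - 6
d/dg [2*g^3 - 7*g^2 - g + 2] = 6*g^2 - 14*g - 1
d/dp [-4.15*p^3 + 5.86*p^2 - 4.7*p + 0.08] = -12.45*p^2 + 11.72*p - 4.7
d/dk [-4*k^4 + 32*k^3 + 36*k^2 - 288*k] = -16*k^3 + 96*k^2 + 72*k - 288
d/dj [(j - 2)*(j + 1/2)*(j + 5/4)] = 3*j^2 - j/2 - 23/8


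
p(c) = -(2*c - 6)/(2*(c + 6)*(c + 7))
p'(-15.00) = 0.05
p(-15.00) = 0.25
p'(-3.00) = -0.38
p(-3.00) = 0.50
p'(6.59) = -0.00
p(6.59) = -0.02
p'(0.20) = -0.04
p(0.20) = 0.06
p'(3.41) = -0.01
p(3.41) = -0.00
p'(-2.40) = -0.22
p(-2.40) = 0.33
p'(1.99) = -0.02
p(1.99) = 0.01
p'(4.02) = -0.01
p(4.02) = -0.01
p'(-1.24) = -0.10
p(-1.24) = 0.15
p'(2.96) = -0.01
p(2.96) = 0.00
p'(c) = -1/((c + 6)*(c + 7)) + (2*c - 6)/(2*(c + 6)*(c + 7)^2) + (2*c - 6)/(2*(c + 6)^2*(c + 7))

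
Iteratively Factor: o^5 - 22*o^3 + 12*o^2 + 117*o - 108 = (o - 3)*(o^4 + 3*o^3 - 13*o^2 - 27*o + 36) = (o - 3)*(o - 1)*(o^3 + 4*o^2 - 9*o - 36) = (o - 3)*(o - 1)*(o + 3)*(o^2 + o - 12) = (o - 3)*(o - 1)*(o + 3)*(o + 4)*(o - 3)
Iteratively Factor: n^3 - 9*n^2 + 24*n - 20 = (n - 2)*(n^2 - 7*n + 10) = (n - 5)*(n - 2)*(n - 2)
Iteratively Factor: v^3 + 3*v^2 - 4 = (v + 2)*(v^2 + v - 2) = (v + 2)^2*(v - 1)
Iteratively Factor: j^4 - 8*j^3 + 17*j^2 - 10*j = (j - 5)*(j^3 - 3*j^2 + 2*j) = (j - 5)*(j - 2)*(j^2 - j) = (j - 5)*(j - 2)*(j - 1)*(j)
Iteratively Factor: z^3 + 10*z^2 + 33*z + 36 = (z + 4)*(z^2 + 6*z + 9) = (z + 3)*(z + 4)*(z + 3)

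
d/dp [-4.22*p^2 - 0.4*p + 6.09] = -8.44*p - 0.4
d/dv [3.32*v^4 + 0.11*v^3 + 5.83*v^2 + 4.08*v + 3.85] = 13.28*v^3 + 0.33*v^2 + 11.66*v + 4.08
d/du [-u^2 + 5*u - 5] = 5 - 2*u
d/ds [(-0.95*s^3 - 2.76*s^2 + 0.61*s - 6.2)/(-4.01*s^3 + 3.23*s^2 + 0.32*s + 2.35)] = (-1.77635683940025e-15*s^5 - 14.1361*s^4 + 4.2842*s^3 - 84.137*s^2 + 27.08*s + 3.4175)/(16.0801*s^6 - 25.9046*s^5 + 7.8665*s^4 - 16.7798*s^3 + 15.2834*s^2 + 1.504*s + 5.5225)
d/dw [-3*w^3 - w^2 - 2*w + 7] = -9*w^2 - 2*w - 2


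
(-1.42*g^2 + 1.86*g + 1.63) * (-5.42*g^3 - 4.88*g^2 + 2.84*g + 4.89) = 7.6964*g^5 - 3.1516*g^4 - 21.9442*g^3 - 9.6158*g^2 + 13.7246*g + 7.9707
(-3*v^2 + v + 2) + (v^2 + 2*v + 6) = -2*v^2 + 3*v + 8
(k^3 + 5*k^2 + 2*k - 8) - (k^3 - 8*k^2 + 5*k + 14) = 13*k^2 - 3*k - 22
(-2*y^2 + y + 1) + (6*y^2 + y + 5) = 4*y^2 + 2*y + 6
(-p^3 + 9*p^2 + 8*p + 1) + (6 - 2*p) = -p^3 + 9*p^2 + 6*p + 7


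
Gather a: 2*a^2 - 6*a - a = 2*a^2 - 7*a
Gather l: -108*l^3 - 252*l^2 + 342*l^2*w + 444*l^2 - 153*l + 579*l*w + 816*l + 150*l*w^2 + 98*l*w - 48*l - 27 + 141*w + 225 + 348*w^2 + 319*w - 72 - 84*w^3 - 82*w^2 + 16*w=-108*l^3 + l^2*(342*w + 192) + l*(150*w^2 + 677*w + 615) - 84*w^3 + 266*w^2 + 476*w + 126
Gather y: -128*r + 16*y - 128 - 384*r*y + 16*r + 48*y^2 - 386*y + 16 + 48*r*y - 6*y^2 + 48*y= -112*r + 42*y^2 + y*(-336*r - 322) - 112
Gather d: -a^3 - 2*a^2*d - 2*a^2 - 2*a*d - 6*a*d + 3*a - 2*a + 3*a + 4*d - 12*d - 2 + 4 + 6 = -a^3 - 2*a^2 + 4*a + d*(-2*a^2 - 8*a - 8) + 8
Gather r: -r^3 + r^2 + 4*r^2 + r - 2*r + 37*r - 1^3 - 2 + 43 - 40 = -r^3 + 5*r^2 + 36*r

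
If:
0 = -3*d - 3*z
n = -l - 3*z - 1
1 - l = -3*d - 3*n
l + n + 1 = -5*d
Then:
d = 0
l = -1/2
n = -1/2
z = 0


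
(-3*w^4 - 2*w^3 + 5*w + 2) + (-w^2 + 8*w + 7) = -3*w^4 - 2*w^3 - w^2 + 13*w + 9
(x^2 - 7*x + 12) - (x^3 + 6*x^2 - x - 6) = -x^3 - 5*x^2 - 6*x + 18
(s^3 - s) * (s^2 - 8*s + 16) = s^5 - 8*s^4 + 15*s^3 + 8*s^2 - 16*s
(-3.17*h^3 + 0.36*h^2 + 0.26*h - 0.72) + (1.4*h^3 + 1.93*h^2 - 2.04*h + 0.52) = -1.77*h^3 + 2.29*h^2 - 1.78*h - 0.2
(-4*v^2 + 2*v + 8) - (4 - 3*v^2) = -v^2 + 2*v + 4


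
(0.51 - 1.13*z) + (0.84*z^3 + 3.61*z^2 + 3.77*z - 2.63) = 0.84*z^3 + 3.61*z^2 + 2.64*z - 2.12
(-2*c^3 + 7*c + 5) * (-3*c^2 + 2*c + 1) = 6*c^5 - 4*c^4 - 23*c^3 - c^2 + 17*c + 5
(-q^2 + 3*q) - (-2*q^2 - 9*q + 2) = q^2 + 12*q - 2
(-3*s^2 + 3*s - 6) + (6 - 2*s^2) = -5*s^2 + 3*s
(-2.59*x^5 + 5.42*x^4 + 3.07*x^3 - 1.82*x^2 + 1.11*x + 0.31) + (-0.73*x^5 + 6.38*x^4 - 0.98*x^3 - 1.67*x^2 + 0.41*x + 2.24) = -3.32*x^5 + 11.8*x^4 + 2.09*x^3 - 3.49*x^2 + 1.52*x + 2.55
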